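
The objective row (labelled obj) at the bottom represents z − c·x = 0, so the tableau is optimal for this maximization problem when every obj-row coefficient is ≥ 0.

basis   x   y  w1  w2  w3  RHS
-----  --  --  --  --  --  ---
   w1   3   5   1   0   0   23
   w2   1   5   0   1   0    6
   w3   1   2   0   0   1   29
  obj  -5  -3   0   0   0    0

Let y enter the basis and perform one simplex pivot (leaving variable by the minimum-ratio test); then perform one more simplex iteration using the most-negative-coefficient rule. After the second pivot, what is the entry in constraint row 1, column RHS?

5

Ratio test on column y — row 1: 23/5 = 23/5; row 2: 6/5 = 6/5; row 3: 29/2 = 29/2. Minimum is 6/5 at row 2 (w2 leaves); pivot element 5.
Divide row 2 by 5; eliminate column y from the other rows.
Second iteration: most negative obj-row entry is -22/5 in column x, so x enters.
Ratio test on column x — row 1: 17/2 = 17/2; row 2: (6/5)/(1/5) = 6; row 3: (133/5)/(3/5) = 133/3. Minimum is 6 at row 2 (y leaves); pivot element 1/5.
Divide row 2 by 1/5; eliminate column x from the other rows.
After both pivots, the entry at constraint row 1, column RHS is 5.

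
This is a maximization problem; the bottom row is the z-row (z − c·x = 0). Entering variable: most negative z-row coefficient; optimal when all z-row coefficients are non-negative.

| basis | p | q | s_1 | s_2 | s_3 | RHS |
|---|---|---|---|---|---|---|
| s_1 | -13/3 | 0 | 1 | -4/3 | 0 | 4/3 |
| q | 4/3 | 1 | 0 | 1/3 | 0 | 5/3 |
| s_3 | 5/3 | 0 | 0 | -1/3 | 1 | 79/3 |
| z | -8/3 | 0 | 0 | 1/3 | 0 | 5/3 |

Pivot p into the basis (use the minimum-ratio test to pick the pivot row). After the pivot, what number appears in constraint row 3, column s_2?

Ratio test on column p — row 1: entry -13/3 ≤ 0; row 2: (5/3)/(4/3) = 5/4; row 3: (79/3)/(5/3) = 79/5. Minimum is 5/4 at row 2 (q leaves); pivot element 4/3.
Divide row 2 by 4/3; eliminate column p from the other rows.
Row 3 update in column s_2: -1/3 − (5/3)·(1/4) = -3/4.

-3/4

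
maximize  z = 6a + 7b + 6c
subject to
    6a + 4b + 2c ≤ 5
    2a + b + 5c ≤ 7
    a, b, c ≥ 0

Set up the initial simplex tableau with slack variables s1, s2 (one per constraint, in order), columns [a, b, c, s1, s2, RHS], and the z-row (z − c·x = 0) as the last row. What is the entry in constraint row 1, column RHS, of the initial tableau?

The RHS of constraint 1 is b_1 = 5.

5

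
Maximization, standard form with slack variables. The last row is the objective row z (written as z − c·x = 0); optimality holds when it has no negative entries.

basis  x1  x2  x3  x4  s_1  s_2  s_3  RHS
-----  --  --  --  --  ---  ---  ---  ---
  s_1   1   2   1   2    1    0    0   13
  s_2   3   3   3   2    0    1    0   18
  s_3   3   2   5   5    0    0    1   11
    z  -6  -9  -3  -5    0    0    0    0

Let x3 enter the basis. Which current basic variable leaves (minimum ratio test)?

Column x3 entries and ratios — s_1: 13/1 = 13; s_2: 18/3 = 6; s_3: 11/5 = 11/5.
Smallest ratio is 11/5 in the row of s_3, so s_3 leaves.

s_3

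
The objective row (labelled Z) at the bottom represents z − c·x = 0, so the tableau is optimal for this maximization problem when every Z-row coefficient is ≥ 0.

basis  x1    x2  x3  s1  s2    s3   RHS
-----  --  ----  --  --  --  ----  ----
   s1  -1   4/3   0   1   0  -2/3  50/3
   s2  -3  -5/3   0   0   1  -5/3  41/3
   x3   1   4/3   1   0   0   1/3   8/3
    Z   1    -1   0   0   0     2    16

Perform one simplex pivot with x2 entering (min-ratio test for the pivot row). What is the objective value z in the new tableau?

18

Ratio test on column x2 — row 1: (50/3)/(4/3) = 25/2; row 2: entry -5/3 ≤ 0; row 3: (8/3)/(4/3) = 2. Minimum is 2 at row 3 (x3 leaves); pivot element 4/3.
Pivot on row 3; the Z-row RHS becomes 16 − (-1)·2 = 18.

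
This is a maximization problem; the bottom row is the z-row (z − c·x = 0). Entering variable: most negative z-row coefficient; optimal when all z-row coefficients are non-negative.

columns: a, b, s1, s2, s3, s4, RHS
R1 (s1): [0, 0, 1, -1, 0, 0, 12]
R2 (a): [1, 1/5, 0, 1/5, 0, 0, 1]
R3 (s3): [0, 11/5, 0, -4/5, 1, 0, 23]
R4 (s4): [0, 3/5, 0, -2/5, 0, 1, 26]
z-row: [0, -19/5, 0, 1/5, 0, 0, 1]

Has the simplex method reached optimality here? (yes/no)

no

The z-row has a negative entry -19/5 in column b, so it is not optimal.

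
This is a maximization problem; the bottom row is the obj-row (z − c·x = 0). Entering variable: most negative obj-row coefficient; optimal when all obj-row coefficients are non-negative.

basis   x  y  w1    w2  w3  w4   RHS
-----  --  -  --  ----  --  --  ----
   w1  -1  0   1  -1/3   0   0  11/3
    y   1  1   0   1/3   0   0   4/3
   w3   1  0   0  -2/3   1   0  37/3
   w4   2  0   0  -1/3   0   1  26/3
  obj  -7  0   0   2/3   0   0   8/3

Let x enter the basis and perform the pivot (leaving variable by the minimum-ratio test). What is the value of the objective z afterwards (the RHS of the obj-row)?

12

Ratio test on column x — row 1: entry -1 ≤ 0; row 2: (4/3)/1 = 4/3; row 3: (37/3)/1 = 37/3; row 4: (26/3)/2 = 13/3. Minimum is 4/3 at row 2 (y leaves); pivot element 1.
Pivot on row 2; the obj-row RHS becomes 8/3 − (-7)·(4/3) = 12.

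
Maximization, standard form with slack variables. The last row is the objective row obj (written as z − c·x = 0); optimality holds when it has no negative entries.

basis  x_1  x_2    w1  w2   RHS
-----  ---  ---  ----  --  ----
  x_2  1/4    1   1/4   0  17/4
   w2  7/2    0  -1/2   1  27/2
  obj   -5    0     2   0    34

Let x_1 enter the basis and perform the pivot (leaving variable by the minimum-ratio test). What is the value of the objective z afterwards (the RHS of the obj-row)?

373/7

Ratio test on column x_1 — row 1: (17/4)/(1/4) = 17; row 2: (27/2)/(7/2) = 27/7. Minimum is 27/7 at row 2 (w2 leaves); pivot element 7/2.
Pivot on row 2; the obj-row RHS becomes 34 − (-5)·(27/7) = 373/7.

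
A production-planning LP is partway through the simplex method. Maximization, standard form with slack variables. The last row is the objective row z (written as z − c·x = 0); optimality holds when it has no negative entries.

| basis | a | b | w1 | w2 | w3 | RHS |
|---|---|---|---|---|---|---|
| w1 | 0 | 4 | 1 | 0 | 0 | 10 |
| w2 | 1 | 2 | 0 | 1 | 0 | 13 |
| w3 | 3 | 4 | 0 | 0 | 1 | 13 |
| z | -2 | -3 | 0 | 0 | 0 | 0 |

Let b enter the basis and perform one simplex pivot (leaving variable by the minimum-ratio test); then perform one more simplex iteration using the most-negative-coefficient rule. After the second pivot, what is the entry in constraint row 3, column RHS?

Ratio test on column b — row 1: 10/4 = 5/2; row 2: 13/2 = 13/2; row 3: 13/4 = 13/4. Minimum is 5/2 at row 1 (w1 leaves); pivot element 4.
Divide row 1 by 4; eliminate column b from the other rows.
Second iteration: most negative z-row entry is -2 in column a, so a enters.
Ratio test on column a — row 1: entry 0 ≤ 0; row 2: 8/1 = 8; row 3: 3/3 = 1. Minimum is 1 at row 3 (w3 leaves); pivot element 3.
Divide row 3 by 3; eliminate column a from the other rows.
After both pivots, the entry at constraint row 3, column RHS is 1.

1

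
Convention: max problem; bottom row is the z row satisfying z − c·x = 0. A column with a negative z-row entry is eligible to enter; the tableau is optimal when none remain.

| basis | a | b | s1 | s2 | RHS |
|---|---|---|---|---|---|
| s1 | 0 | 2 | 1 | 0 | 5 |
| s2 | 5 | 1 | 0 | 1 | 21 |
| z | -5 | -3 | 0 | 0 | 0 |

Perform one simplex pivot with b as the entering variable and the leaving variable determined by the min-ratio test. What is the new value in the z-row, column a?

-5

Ratio test on column b — row 1: 5/2 = 5/2; row 2: 21/1 = 21. Minimum is 5/2 at row 1 (s1 leaves); pivot element 2.
Divide row 1 by 2; eliminate column b from the other rows.
z-row update in column a: -5 − (-3)·0 = -5.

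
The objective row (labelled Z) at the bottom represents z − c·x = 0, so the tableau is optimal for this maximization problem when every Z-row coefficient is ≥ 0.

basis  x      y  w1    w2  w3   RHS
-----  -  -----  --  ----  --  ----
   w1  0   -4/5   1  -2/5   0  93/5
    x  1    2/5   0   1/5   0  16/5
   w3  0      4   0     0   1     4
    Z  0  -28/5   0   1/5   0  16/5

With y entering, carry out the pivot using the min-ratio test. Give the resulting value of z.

Ratio test on column y — row 1: entry -4/5 ≤ 0; row 2: (16/5)/(2/5) = 8; row 3: 4/4 = 1. Minimum is 1 at row 3 (w3 leaves); pivot element 4.
Pivot on row 3; the Z-row RHS becomes 16/5 − (-28/5)·1 = 44/5.

44/5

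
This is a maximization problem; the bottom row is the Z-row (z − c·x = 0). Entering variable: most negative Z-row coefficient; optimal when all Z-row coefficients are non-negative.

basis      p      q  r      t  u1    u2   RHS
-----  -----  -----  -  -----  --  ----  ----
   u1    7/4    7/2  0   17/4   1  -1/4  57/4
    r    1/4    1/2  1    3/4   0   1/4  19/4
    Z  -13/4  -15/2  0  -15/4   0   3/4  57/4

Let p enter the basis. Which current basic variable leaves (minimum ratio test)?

Column p entries and ratios — u1: (57/4)/(7/4) = 57/7; r: (19/4)/(1/4) = 19.
Smallest ratio is 57/7 in the row of u1, so u1 leaves.

u1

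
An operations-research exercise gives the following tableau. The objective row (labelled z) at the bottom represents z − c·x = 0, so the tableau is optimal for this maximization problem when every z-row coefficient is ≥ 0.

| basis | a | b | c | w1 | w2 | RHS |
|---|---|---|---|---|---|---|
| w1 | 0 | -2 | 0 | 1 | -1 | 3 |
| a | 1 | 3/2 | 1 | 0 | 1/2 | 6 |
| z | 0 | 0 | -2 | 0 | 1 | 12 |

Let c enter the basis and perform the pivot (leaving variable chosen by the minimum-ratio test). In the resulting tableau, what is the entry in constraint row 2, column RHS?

Ratio test on column c — row 1: entry 0 ≤ 0; row 2: 6/1 = 6. Minimum is 6 at row 2 (a leaves); pivot element 1.
Divide row 2 by 1; eliminate column c from the other rows.
In the new row 2, the RHS entry is the old entry divided by the pivot: 6/1 = 6.

6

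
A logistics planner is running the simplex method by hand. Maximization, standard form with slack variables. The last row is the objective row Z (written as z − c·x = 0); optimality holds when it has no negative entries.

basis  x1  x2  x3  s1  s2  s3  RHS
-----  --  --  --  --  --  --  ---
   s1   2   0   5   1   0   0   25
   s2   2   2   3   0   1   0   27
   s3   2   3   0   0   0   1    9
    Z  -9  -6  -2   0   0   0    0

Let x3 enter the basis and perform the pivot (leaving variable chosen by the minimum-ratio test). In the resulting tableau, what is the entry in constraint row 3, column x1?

Ratio test on column x3 — row 1: 25/5 = 5; row 2: 27/3 = 9; row 3: entry 0 ≤ 0. Minimum is 5 at row 1 (s1 leaves); pivot element 5.
Divide row 1 by 5; eliminate column x3 from the other rows.
Row 3 update in column x1: 2 − 0·(2/5) = 2.

2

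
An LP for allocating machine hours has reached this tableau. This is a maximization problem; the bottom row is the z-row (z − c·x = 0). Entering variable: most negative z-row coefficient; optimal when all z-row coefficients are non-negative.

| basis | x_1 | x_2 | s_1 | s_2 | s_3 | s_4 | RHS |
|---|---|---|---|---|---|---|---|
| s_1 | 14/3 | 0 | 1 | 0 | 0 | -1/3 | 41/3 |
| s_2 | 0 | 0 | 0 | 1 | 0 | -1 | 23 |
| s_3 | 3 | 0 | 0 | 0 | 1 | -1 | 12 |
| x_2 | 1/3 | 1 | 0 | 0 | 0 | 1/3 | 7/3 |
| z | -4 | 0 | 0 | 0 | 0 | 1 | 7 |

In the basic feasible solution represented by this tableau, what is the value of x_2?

x_2 is basic (row 4); its value is the RHS of that row, 7/3.

7/3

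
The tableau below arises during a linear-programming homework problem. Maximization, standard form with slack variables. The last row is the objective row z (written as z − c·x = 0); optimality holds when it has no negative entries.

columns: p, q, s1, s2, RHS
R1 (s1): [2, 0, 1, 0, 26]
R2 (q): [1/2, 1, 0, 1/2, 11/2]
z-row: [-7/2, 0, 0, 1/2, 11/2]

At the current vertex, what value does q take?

11/2

q is basic (row 2); its value is the RHS of that row, 11/2.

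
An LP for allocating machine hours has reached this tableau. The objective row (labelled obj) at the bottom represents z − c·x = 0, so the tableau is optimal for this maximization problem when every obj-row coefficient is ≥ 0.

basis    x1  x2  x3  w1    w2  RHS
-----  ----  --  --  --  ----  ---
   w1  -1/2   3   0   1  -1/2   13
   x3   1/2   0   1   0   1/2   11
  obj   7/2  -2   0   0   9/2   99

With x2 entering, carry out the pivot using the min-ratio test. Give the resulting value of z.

323/3

Ratio test on column x2 — row 1: 13/3 = 13/3; row 2: entry 0 ≤ 0. Minimum is 13/3 at row 1 (w1 leaves); pivot element 3.
Pivot on row 1; the obj-row RHS becomes 99 − (-2)·(13/3) = 323/3.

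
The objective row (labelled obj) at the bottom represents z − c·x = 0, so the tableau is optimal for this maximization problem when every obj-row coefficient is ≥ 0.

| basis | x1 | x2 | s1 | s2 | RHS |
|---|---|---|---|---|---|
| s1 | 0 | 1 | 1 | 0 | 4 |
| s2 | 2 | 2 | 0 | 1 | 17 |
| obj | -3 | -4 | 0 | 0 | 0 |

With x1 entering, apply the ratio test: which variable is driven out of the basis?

Column x1 entries and ratios — s1: 0 ≤ 0, skip; s2: 17/2 = 17/2.
Smallest ratio is 17/2 in the row of s2, so s2 leaves.

s2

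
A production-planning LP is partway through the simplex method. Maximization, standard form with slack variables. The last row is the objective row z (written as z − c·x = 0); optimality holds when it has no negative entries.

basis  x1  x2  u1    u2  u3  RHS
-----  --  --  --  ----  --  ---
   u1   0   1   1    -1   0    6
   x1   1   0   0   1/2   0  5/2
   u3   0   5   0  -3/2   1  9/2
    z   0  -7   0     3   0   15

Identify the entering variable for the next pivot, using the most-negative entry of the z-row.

x2

Negative z-row entries: x2: -7.
The most negative is -7 in column x2, so x2 enters.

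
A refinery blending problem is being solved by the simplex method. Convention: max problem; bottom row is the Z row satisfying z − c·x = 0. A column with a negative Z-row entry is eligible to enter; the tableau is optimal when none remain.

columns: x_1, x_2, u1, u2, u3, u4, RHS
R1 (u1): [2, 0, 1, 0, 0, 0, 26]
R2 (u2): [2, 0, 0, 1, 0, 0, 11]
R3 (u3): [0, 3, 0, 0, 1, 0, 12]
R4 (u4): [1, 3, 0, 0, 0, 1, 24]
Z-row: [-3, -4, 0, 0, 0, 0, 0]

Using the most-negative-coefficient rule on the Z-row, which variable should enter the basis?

x_2

Negative Z-row entries: x_1: -3, x_2: -4.
The most negative is -4 in column x_2, so x_2 enters.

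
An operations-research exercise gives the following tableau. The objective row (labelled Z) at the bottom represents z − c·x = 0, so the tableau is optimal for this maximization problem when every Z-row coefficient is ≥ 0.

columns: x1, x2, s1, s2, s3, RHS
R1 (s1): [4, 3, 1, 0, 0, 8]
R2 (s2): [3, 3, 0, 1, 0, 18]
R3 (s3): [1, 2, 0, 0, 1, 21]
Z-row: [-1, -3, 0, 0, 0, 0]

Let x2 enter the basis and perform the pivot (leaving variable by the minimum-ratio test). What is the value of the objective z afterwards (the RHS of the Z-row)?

Ratio test on column x2 — row 1: 8/3 = 8/3; row 2: 18/3 = 6; row 3: 21/2 = 21/2. Minimum is 8/3 at row 1 (s1 leaves); pivot element 3.
Pivot on row 1; the Z-row RHS becomes 0 − (-3)·(8/3) = 8.

8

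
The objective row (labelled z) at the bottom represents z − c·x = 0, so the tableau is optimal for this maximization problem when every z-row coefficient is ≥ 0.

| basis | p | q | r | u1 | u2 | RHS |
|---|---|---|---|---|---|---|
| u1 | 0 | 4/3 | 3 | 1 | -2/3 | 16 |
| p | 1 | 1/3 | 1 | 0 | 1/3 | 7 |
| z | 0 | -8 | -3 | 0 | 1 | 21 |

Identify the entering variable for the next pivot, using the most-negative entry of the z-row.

q

Negative z-row entries: q: -8, r: -3.
The most negative is -8 in column q, so q enters.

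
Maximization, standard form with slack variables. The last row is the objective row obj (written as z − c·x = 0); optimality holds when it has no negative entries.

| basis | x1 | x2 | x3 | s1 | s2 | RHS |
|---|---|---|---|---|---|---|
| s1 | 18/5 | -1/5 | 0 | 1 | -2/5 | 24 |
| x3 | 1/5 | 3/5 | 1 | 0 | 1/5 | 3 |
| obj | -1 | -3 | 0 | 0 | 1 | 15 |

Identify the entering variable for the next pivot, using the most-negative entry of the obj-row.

x2

Negative obj-row entries: x1: -1, x2: -3.
The most negative is -3 in column x2, so x2 enters.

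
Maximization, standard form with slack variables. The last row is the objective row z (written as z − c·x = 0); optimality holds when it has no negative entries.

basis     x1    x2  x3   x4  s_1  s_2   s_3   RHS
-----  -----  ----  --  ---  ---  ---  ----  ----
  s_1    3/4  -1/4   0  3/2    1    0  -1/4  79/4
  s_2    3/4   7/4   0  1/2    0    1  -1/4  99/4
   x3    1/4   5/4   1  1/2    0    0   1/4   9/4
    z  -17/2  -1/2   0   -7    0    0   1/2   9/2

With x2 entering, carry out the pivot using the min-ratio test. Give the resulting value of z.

Ratio test on column x2 — row 1: entry -1/4 ≤ 0; row 2: (99/4)/(7/4) = 99/7; row 3: (9/4)/(5/4) = 9/5. Minimum is 9/5 at row 3 (x3 leaves); pivot element 5/4.
Pivot on row 3; the z-row RHS becomes 9/2 − (-1/2)·(9/5) = 27/5.

27/5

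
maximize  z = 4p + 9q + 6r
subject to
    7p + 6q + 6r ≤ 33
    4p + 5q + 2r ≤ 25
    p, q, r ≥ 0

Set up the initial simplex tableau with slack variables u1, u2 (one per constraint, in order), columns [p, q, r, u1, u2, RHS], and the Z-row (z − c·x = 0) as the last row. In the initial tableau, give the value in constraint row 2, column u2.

1

Slack u2 belongs to constraint 2; its column is the unit vector e_2, so the entry in row 2 is 1.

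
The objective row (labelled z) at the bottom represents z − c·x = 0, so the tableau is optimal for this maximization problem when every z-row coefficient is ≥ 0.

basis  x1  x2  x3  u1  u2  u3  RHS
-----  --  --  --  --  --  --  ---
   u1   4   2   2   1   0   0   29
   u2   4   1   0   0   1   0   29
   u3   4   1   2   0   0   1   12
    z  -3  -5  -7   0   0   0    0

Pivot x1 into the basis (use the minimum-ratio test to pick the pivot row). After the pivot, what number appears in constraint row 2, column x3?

Ratio test on column x1 — row 1: 29/4 = 29/4; row 2: 29/4 = 29/4; row 3: 12/4 = 3. Minimum is 3 at row 3 (u3 leaves); pivot element 4.
Divide row 3 by 4; eliminate column x1 from the other rows.
Row 2 update in column x3: 0 − 4·(1/2) = -2.

-2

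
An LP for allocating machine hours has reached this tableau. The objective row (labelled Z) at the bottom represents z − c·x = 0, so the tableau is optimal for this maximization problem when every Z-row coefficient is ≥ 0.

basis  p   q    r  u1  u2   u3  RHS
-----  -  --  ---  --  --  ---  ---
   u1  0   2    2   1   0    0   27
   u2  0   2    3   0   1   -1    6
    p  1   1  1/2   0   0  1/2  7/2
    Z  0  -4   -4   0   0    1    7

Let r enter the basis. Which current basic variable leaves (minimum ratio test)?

u2

Column r entries and ratios — u1: 27/2 = 27/2; u2: 6/3 = 2; p: (7/2)/(1/2) = 7.
Smallest ratio is 2 in the row of u2, so u2 leaves.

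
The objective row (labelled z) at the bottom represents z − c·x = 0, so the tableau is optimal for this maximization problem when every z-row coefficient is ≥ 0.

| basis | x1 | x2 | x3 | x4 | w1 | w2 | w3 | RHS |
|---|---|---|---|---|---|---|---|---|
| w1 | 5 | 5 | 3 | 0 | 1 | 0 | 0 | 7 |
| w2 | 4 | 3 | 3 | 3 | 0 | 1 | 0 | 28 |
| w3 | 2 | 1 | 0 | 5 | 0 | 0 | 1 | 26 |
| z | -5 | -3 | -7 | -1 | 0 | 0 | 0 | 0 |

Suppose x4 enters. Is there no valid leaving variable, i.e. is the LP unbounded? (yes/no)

Column x4 has positive entries in row(s) 2, 3, so the ratio test bounds it — not unbounded.

no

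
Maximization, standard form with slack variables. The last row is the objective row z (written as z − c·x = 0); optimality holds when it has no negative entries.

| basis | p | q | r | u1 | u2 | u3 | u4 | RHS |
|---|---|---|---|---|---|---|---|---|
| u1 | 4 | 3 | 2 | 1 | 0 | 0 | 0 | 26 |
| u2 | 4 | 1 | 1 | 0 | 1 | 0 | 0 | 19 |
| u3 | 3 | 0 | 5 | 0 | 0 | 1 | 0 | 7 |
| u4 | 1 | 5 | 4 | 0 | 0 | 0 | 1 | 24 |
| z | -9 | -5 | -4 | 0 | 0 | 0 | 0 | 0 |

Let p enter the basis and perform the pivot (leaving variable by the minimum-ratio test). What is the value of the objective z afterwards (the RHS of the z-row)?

21

Ratio test on column p — row 1: 26/4 = 13/2; row 2: 19/4 = 19/4; row 3: 7/3 = 7/3; row 4: 24/1 = 24. Minimum is 7/3 at row 3 (u3 leaves); pivot element 3.
Pivot on row 3; the z-row RHS becomes 0 − (-9)·(7/3) = 21.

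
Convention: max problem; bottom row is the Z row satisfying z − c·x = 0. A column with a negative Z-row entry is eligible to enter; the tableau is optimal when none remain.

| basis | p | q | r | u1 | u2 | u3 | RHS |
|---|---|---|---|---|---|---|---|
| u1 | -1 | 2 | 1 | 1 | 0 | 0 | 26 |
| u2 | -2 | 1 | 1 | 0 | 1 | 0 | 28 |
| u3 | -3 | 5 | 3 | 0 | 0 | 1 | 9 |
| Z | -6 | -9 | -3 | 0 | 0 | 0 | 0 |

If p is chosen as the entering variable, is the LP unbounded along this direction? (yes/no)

Every constraint-row entry in column p is ≤ 0, so increasing p is unbounded.

yes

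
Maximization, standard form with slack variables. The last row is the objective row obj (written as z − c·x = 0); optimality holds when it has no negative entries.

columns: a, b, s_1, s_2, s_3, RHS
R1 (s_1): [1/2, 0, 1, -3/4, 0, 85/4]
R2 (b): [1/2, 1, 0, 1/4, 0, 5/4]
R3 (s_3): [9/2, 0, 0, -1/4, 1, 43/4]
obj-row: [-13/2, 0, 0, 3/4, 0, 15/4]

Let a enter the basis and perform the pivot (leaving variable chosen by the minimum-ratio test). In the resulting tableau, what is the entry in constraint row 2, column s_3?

-1/9

Ratio test on column a — row 1: (85/4)/(1/2) = 85/2; row 2: (5/4)/(1/2) = 5/2; row 3: (43/4)/(9/2) = 43/18. Minimum is 43/18 at row 3 (s_3 leaves); pivot element 9/2.
Divide row 3 by 9/2; eliminate column a from the other rows.
Row 2 update in column s_3: 0 − (1/2)·(2/9) = -1/9.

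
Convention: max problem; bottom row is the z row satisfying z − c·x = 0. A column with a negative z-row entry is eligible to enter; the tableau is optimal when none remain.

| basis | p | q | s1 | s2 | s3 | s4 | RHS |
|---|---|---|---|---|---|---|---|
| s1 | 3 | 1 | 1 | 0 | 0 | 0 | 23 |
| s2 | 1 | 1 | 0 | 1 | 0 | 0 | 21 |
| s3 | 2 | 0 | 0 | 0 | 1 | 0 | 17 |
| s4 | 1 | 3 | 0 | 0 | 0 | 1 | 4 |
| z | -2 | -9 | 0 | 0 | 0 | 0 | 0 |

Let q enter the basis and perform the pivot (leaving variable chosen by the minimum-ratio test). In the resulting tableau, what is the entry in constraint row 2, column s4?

Ratio test on column q — row 1: 23/1 = 23; row 2: 21/1 = 21; row 3: entry 0 ≤ 0; row 4: 4/3 = 4/3. Minimum is 4/3 at row 4 (s4 leaves); pivot element 3.
Divide row 4 by 3; eliminate column q from the other rows.
Row 2 update in column s4: 0 − 1·(1/3) = -1/3.

-1/3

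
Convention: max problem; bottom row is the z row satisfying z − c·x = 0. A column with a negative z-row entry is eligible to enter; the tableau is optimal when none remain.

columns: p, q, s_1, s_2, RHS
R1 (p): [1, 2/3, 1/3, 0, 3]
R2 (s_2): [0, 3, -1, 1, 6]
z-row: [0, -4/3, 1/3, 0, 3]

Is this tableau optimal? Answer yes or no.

no

The z-row has a negative entry -4/3 in column q, so it is not optimal.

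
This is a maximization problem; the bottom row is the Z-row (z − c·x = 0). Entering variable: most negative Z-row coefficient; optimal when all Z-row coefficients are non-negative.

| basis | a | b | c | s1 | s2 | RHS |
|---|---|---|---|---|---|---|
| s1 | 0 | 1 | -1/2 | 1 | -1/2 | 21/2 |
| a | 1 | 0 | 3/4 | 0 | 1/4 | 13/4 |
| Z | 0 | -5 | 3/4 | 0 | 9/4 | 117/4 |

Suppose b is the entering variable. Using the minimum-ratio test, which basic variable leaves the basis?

s1

Column b entries and ratios — s1: (21/2)/1 = 21/2; a: 0 ≤ 0, skip.
Smallest ratio is 21/2 in the row of s1, so s1 leaves.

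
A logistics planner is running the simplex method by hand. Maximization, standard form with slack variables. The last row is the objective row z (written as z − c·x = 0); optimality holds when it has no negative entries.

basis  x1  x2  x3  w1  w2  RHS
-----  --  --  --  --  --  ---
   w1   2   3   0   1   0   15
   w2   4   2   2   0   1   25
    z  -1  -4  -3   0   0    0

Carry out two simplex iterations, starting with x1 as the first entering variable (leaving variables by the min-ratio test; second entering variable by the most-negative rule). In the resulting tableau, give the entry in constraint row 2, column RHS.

45/8

Ratio test on column x1 — row 1: 15/2 = 15/2; row 2: 25/4 = 25/4. Minimum is 25/4 at row 2 (w2 leaves); pivot element 4.
Divide row 2 by 4; eliminate column x1 from the other rows.
Second iteration: most negative z-row entry is -7/2 in column x2, so x2 enters.
Ratio test on column x2 — row 1: (5/2)/2 = 5/4; row 2: (25/4)/(1/2) = 25/2. Minimum is 5/4 at row 1 (w1 leaves); pivot element 2.
Divide row 1 by 2; eliminate column x2 from the other rows.
After both pivots, the entry at constraint row 2, column RHS is 45/8.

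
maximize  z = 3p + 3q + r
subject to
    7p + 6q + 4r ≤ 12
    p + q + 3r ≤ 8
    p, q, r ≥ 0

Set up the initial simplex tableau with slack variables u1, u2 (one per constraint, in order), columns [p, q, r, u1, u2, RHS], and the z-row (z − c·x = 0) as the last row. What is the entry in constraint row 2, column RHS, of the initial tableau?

The RHS of constraint 2 is b_2 = 8.

8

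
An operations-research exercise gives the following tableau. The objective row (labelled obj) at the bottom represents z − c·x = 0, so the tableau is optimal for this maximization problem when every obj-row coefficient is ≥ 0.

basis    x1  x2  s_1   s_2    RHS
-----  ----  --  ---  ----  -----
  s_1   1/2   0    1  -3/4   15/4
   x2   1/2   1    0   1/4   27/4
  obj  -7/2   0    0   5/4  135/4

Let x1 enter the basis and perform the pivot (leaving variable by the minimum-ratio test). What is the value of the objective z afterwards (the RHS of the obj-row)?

60

Ratio test on column x1 — row 1: (15/4)/(1/2) = 15/2; row 2: (27/4)/(1/2) = 27/2. Minimum is 15/2 at row 1 (s_1 leaves); pivot element 1/2.
Pivot on row 1; the obj-row RHS becomes 135/4 − (-7/2)·(15/2) = 60.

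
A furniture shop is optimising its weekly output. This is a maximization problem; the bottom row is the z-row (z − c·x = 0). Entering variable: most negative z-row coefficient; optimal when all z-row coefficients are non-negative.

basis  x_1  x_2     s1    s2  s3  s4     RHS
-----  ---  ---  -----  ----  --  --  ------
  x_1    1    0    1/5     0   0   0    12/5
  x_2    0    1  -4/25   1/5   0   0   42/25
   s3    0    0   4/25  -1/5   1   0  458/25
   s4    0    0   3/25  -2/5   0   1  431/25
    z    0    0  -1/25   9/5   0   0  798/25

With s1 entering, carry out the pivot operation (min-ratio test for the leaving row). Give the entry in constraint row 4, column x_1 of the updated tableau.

Ratio test on column s1 — row 1: (12/5)/(1/5) = 12; row 2: entry -4/25 ≤ 0; row 3: (458/25)/(4/25) = 229/2; row 4: (431/25)/(3/25) = 431/3. Minimum is 12 at row 1 (x_1 leaves); pivot element 1/5.
Divide row 1 by 1/5; eliminate column s1 from the other rows.
Row 4 update in column x_1: 0 − (3/25)·5 = -3/5.

-3/5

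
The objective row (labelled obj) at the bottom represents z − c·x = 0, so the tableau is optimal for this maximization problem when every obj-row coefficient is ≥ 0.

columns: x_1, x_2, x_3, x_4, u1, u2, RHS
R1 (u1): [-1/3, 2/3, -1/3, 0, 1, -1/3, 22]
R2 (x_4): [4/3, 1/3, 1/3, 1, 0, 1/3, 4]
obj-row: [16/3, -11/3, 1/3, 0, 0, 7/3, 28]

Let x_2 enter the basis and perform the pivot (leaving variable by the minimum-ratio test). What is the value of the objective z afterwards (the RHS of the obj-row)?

Ratio test on column x_2 — row 1: 22/(2/3) = 33; row 2: 4/(1/3) = 12. Minimum is 12 at row 2 (x_4 leaves); pivot element 1/3.
Pivot on row 2; the obj-row RHS becomes 28 − (-11/3)·12 = 72.

72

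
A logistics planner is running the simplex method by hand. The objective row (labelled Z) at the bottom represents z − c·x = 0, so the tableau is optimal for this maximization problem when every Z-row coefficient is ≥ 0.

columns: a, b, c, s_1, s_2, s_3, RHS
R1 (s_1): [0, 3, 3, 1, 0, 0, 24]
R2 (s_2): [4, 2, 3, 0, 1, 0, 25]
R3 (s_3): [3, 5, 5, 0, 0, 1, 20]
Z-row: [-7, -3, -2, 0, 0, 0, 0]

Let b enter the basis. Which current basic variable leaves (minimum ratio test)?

Column b entries and ratios — s_1: 24/3 = 8; s_2: 25/2 = 25/2; s_3: 20/5 = 4.
Smallest ratio is 4 in the row of s_3, so s_3 leaves.

s_3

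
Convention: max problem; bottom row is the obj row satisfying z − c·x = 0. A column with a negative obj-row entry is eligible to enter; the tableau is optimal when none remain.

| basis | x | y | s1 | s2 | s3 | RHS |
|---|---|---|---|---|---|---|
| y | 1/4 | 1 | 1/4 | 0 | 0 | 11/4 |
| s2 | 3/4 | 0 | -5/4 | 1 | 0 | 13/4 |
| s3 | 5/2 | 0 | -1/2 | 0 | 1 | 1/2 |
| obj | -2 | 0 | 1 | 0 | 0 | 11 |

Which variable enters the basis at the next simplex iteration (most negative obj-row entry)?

Negative obj-row entries: x: -2.
The most negative is -2 in column x, so x enters.

x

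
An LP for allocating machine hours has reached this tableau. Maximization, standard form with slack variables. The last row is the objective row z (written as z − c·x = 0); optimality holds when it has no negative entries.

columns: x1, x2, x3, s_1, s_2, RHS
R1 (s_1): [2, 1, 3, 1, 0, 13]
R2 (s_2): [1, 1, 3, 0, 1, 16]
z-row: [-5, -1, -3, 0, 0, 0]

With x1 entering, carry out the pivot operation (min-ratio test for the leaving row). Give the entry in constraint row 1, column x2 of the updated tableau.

1/2

Ratio test on column x1 — row 1: 13/2 = 13/2; row 2: 16/1 = 16. Minimum is 13/2 at row 1 (s_1 leaves); pivot element 2.
Divide row 1 by 2; eliminate column x1 from the other rows.
In the new row 1, the x2 entry is the old entry divided by the pivot: 1/2 = 1/2.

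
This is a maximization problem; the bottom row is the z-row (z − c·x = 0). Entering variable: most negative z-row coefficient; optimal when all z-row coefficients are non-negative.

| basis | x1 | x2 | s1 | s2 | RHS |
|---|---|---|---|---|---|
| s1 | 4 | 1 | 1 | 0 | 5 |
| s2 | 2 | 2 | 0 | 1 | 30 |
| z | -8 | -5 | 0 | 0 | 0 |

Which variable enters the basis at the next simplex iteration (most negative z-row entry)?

x1

Negative z-row entries: x1: -8, x2: -5.
The most negative is -8 in column x1, so x1 enters.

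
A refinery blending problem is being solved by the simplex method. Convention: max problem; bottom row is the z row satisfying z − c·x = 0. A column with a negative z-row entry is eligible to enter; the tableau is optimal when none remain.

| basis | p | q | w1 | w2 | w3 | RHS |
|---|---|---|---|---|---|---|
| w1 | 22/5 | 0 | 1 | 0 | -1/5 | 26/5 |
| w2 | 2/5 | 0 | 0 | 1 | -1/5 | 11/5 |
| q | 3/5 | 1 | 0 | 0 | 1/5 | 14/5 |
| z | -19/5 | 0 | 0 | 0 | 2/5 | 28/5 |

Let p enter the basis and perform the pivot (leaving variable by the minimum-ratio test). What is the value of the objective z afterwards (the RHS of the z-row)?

Ratio test on column p — row 1: (26/5)/(22/5) = 13/11; row 2: (11/5)/(2/5) = 11/2; row 3: (14/5)/(3/5) = 14/3. Minimum is 13/11 at row 1 (w1 leaves); pivot element 22/5.
Pivot on row 1; the z-row RHS becomes 28/5 − (-19/5)·(13/11) = 111/11.

111/11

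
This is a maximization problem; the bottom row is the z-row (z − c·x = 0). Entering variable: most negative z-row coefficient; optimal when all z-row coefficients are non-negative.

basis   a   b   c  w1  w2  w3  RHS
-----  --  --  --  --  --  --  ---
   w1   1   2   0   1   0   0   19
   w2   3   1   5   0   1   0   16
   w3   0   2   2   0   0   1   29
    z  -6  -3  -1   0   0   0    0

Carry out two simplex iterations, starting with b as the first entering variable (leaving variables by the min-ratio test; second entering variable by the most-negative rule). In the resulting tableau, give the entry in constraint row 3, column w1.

Ratio test on column b — row 1: 19/2 = 19/2; row 2: 16/1 = 16; row 3: 29/2 = 29/2. Minimum is 19/2 at row 1 (w1 leaves); pivot element 2.
Divide row 1 by 2; eliminate column b from the other rows.
Second iteration: most negative z-row entry is -9/2 in column a, so a enters.
Ratio test on column a — row 1: (19/2)/(1/2) = 19; row 2: (13/2)/(5/2) = 13/5; row 3: entry -1 ≤ 0. Minimum is 13/5 at row 2 (w2 leaves); pivot element 5/2.
Divide row 2 by 5/2; eliminate column a from the other rows.
After both pivots, the entry at constraint row 3, column w1 is -6/5.

-6/5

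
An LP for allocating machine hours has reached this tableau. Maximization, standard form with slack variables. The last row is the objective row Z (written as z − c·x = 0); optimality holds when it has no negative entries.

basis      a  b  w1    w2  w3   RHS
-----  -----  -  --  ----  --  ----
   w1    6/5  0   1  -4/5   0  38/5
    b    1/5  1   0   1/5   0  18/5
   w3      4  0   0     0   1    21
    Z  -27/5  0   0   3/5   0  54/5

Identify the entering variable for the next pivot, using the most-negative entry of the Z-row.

a

Negative Z-row entries: a: -27/5.
The most negative is -27/5 in column a, so a enters.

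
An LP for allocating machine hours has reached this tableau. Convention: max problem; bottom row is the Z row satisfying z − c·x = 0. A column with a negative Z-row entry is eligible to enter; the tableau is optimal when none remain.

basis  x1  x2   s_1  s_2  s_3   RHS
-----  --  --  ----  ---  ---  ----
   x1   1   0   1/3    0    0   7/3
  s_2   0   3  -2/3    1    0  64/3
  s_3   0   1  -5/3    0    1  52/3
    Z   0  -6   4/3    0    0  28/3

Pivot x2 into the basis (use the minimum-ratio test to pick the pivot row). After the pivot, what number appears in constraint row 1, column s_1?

1/3

Ratio test on column x2 — row 1: entry 0 ≤ 0; row 2: (64/3)/3 = 64/9; row 3: (52/3)/1 = 52/3. Minimum is 64/9 at row 2 (s_2 leaves); pivot element 3.
Divide row 2 by 3; eliminate column x2 from the other rows.
Row 1 update in column s_1: 1/3 − 0·(-2/9) = 1/3.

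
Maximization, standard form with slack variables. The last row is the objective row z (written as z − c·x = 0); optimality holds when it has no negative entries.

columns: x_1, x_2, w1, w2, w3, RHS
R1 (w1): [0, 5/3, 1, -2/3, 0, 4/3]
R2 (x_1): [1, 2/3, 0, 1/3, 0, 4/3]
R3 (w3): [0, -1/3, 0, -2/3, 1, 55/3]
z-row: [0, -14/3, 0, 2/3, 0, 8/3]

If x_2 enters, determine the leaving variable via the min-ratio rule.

Column x_2 entries and ratios — w1: (4/3)/(5/3) = 4/5; x_1: (4/3)/(2/3) = 2; w3: -1/3 ≤ 0, skip.
Smallest ratio is 4/5 in the row of w1, so w1 leaves.

w1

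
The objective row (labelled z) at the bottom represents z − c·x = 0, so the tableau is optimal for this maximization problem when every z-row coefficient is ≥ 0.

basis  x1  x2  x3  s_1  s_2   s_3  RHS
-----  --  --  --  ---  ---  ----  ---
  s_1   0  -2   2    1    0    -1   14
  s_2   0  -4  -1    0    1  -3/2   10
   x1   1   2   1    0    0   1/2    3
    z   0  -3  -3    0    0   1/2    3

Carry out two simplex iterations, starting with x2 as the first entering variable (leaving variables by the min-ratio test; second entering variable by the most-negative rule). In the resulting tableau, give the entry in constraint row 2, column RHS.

Ratio test on column x2 — row 1: entry -2 ≤ 0; row 2: entry -4 ≤ 0; row 3: 3/2 = 3/2. Minimum is 3/2 at row 3 (x1 leaves); pivot element 2.
Divide row 3 by 2; eliminate column x2 from the other rows.
Second iteration: most negative z-row entry is -3/2 in column x3, so x3 enters.
Ratio test on column x3 — row 1: 17/3 = 17/3; row 2: 16/1 = 16; row 3: (3/2)/(1/2) = 3. Minimum is 3 at row 3 (x2 leaves); pivot element 1/2.
Divide row 3 by 1/2; eliminate column x3 from the other rows.
After both pivots, the entry at constraint row 2, column RHS is 13.

13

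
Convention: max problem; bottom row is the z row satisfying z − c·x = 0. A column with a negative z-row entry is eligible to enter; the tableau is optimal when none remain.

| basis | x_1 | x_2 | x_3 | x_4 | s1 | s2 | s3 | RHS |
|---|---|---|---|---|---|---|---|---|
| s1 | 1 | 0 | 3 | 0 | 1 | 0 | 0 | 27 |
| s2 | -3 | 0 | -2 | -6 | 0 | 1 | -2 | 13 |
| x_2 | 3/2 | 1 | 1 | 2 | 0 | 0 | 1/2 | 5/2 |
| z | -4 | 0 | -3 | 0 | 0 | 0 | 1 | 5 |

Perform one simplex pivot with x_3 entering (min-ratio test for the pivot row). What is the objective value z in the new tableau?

25/2

Ratio test on column x_3 — row 1: 27/3 = 9; row 2: entry -2 ≤ 0; row 3: (5/2)/1 = 5/2. Minimum is 5/2 at row 3 (x_2 leaves); pivot element 1.
Pivot on row 3; the z-row RHS becomes 5 − (-3)·(5/2) = 25/2.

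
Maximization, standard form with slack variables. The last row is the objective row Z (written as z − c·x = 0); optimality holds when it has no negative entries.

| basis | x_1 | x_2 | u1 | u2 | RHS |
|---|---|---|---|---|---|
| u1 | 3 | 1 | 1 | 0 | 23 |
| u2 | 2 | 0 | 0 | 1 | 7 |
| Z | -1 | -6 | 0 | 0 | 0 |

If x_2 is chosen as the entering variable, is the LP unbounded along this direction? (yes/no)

Column x_2 has positive entries in row(s) 1, so the ratio test bounds it — not unbounded.

no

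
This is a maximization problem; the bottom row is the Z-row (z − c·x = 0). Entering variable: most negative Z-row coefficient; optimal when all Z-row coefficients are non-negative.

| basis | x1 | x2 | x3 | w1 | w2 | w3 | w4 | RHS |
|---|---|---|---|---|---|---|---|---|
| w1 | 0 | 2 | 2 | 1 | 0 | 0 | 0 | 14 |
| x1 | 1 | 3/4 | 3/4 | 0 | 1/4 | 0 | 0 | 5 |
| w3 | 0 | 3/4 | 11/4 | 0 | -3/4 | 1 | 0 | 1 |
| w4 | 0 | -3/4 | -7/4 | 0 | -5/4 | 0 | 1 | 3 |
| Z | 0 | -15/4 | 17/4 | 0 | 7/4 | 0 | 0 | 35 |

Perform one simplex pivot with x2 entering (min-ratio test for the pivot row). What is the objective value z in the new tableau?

Ratio test on column x2 — row 1: 14/2 = 7; row 2: 5/(3/4) = 20/3; row 3: 1/(3/4) = 4/3; row 4: entry -3/4 ≤ 0. Minimum is 4/3 at row 3 (w3 leaves); pivot element 3/4.
Pivot on row 3; the Z-row RHS becomes 35 − (-15/4)·(4/3) = 40.

40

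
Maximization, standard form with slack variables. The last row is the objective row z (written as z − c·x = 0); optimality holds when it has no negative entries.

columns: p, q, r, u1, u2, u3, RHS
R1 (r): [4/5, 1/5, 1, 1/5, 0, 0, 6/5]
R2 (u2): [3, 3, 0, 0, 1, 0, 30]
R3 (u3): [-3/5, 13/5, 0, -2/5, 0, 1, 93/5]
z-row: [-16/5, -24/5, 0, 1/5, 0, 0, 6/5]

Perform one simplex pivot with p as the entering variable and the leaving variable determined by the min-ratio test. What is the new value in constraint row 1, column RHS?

Ratio test on column p — row 1: (6/5)/(4/5) = 3/2; row 2: 30/3 = 10; row 3: entry -3/5 ≤ 0. Minimum is 3/2 at row 1 (r leaves); pivot element 4/5.
Divide row 1 by 4/5; eliminate column p from the other rows.
In the new row 1, the RHS entry is the old entry divided by the pivot: (6/5)/(4/5) = 3/2.

3/2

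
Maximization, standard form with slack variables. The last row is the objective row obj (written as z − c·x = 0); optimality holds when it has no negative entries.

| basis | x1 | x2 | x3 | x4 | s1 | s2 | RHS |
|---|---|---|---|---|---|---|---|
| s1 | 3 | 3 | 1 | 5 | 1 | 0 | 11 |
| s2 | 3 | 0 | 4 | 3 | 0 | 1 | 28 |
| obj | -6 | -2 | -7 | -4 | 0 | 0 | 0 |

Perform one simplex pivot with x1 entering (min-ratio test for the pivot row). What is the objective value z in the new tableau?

22

Ratio test on column x1 — row 1: 11/3 = 11/3; row 2: 28/3 = 28/3. Minimum is 11/3 at row 1 (s1 leaves); pivot element 3.
Pivot on row 1; the obj-row RHS becomes 0 − (-6)·(11/3) = 22.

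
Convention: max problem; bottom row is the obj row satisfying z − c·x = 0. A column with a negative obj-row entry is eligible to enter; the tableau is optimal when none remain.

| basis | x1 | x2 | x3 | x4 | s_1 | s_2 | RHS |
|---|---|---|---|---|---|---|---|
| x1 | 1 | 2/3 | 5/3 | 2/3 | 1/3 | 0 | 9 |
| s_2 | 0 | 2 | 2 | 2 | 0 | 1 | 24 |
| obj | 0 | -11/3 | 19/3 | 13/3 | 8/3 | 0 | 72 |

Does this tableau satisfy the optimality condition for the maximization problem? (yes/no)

no

The obj-row has a negative entry -11/3 in column x2, so it is not optimal.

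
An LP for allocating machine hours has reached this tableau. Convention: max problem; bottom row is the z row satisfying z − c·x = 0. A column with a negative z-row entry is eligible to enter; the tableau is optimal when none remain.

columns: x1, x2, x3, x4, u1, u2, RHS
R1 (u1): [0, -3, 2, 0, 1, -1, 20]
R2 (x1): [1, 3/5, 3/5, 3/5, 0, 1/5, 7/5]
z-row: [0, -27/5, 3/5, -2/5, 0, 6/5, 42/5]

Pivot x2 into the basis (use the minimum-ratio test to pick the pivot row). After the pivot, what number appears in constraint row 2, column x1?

Ratio test on column x2 — row 1: entry -3 ≤ 0; row 2: (7/5)/(3/5) = 7/3. Minimum is 7/3 at row 2 (x1 leaves); pivot element 3/5.
Divide row 2 by 3/5; eliminate column x2 from the other rows.
In the new row 2, the x1 entry is the old entry divided by the pivot: 1/(3/5) = 5/3.

5/3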